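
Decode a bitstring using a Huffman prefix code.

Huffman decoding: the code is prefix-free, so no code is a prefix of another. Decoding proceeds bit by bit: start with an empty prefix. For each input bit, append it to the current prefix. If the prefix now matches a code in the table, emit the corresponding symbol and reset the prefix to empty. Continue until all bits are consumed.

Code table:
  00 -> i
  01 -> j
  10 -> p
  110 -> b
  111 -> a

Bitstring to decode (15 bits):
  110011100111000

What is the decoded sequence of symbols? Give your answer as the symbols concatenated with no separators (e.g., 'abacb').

Answer: bjbjbi

Derivation:
Bit 0: prefix='1' (no match yet)
Bit 1: prefix='11' (no match yet)
Bit 2: prefix='110' -> emit 'b', reset
Bit 3: prefix='0' (no match yet)
Bit 4: prefix='01' -> emit 'j', reset
Bit 5: prefix='1' (no match yet)
Bit 6: prefix='11' (no match yet)
Bit 7: prefix='110' -> emit 'b', reset
Bit 8: prefix='0' (no match yet)
Bit 9: prefix='01' -> emit 'j', reset
Bit 10: prefix='1' (no match yet)
Bit 11: prefix='11' (no match yet)
Bit 12: prefix='110' -> emit 'b', reset
Bit 13: prefix='0' (no match yet)
Bit 14: prefix='00' -> emit 'i', reset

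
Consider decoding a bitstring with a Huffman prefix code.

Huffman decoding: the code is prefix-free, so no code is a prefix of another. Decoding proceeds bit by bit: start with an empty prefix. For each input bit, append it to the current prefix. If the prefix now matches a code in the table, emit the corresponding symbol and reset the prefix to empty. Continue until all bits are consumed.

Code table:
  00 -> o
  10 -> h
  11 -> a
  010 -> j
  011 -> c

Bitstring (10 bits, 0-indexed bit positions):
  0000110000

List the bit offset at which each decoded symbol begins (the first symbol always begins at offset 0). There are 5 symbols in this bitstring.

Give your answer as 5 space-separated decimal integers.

Answer: 0 2 4 6 8

Derivation:
Bit 0: prefix='0' (no match yet)
Bit 1: prefix='00' -> emit 'o', reset
Bit 2: prefix='0' (no match yet)
Bit 3: prefix='00' -> emit 'o', reset
Bit 4: prefix='1' (no match yet)
Bit 5: prefix='11' -> emit 'a', reset
Bit 6: prefix='0' (no match yet)
Bit 7: prefix='00' -> emit 'o', reset
Bit 8: prefix='0' (no match yet)
Bit 9: prefix='00' -> emit 'o', reset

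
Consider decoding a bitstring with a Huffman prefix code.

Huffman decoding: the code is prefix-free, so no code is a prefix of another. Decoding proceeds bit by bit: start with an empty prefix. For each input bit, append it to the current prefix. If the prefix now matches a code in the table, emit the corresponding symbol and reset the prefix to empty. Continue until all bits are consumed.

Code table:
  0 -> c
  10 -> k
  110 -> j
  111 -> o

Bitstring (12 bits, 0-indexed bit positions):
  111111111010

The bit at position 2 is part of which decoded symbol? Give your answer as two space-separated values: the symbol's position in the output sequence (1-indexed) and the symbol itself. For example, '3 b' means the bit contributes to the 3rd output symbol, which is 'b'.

Bit 0: prefix='1' (no match yet)
Bit 1: prefix='11' (no match yet)
Bit 2: prefix='111' -> emit 'o', reset
Bit 3: prefix='1' (no match yet)
Bit 4: prefix='11' (no match yet)
Bit 5: prefix='111' -> emit 'o', reset
Bit 6: prefix='1' (no match yet)

Answer: 1 o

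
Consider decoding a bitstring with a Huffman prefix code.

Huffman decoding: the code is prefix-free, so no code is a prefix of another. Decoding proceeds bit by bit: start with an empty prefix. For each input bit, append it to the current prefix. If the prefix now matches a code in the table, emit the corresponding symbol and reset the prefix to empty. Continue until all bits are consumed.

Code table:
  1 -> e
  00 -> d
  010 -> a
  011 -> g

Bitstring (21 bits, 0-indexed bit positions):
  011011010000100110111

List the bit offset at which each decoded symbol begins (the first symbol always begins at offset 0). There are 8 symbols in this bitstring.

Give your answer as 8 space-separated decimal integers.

Answer: 0 3 6 9 11 14 17 20

Derivation:
Bit 0: prefix='0' (no match yet)
Bit 1: prefix='01' (no match yet)
Bit 2: prefix='011' -> emit 'g', reset
Bit 3: prefix='0' (no match yet)
Bit 4: prefix='01' (no match yet)
Bit 5: prefix='011' -> emit 'g', reset
Bit 6: prefix='0' (no match yet)
Bit 7: prefix='01' (no match yet)
Bit 8: prefix='010' -> emit 'a', reset
Bit 9: prefix='0' (no match yet)
Bit 10: prefix='00' -> emit 'd', reset
Bit 11: prefix='0' (no match yet)
Bit 12: prefix='01' (no match yet)
Bit 13: prefix='010' -> emit 'a', reset
Bit 14: prefix='0' (no match yet)
Bit 15: prefix='01' (no match yet)
Bit 16: prefix='011' -> emit 'g', reset
Bit 17: prefix='0' (no match yet)
Bit 18: prefix='01' (no match yet)
Bit 19: prefix='011' -> emit 'g', reset
Bit 20: prefix='1' -> emit 'e', reset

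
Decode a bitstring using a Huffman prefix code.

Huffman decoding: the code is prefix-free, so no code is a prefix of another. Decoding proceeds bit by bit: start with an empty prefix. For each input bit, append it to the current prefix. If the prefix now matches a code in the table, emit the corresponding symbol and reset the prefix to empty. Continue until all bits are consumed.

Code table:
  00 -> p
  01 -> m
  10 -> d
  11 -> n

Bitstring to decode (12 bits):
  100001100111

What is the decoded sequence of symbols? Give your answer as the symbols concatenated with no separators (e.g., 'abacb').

Answer: dpmdmn

Derivation:
Bit 0: prefix='1' (no match yet)
Bit 1: prefix='10' -> emit 'd', reset
Bit 2: prefix='0' (no match yet)
Bit 3: prefix='00' -> emit 'p', reset
Bit 4: prefix='0' (no match yet)
Bit 5: prefix='01' -> emit 'm', reset
Bit 6: prefix='1' (no match yet)
Bit 7: prefix='10' -> emit 'd', reset
Bit 8: prefix='0' (no match yet)
Bit 9: prefix='01' -> emit 'm', reset
Bit 10: prefix='1' (no match yet)
Bit 11: prefix='11' -> emit 'n', reset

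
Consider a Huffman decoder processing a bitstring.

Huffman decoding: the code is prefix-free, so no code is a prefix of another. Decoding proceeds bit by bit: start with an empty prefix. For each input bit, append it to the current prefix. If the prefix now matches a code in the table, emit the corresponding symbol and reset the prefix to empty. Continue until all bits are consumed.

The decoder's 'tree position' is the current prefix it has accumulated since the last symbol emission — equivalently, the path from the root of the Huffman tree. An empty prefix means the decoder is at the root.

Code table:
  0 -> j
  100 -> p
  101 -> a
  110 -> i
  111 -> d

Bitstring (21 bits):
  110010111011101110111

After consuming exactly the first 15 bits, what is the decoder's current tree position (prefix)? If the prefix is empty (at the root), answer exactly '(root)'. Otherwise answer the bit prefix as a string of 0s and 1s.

Bit 0: prefix='1' (no match yet)
Bit 1: prefix='11' (no match yet)
Bit 2: prefix='110' -> emit 'i', reset
Bit 3: prefix='0' -> emit 'j', reset
Bit 4: prefix='1' (no match yet)
Bit 5: prefix='10' (no match yet)
Bit 6: prefix='101' -> emit 'a', reset
Bit 7: prefix='1' (no match yet)
Bit 8: prefix='11' (no match yet)
Bit 9: prefix='110' -> emit 'i', reset
Bit 10: prefix='1' (no match yet)
Bit 11: prefix='11' (no match yet)
Bit 12: prefix='111' -> emit 'd', reset
Bit 13: prefix='0' -> emit 'j', reset
Bit 14: prefix='1' (no match yet)

Answer: 1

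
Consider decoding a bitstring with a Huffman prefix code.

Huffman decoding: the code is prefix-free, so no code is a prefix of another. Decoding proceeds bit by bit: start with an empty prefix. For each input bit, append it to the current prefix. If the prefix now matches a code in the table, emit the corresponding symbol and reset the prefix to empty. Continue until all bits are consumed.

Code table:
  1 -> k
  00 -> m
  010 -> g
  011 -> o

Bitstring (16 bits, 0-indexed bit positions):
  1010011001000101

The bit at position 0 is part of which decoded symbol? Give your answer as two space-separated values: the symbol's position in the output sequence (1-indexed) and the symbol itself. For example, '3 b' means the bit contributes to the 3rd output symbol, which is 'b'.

Answer: 1 k

Derivation:
Bit 0: prefix='1' -> emit 'k', reset
Bit 1: prefix='0' (no match yet)
Bit 2: prefix='01' (no match yet)
Bit 3: prefix='010' -> emit 'g', reset
Bit 4: prefix='0' (no match yet)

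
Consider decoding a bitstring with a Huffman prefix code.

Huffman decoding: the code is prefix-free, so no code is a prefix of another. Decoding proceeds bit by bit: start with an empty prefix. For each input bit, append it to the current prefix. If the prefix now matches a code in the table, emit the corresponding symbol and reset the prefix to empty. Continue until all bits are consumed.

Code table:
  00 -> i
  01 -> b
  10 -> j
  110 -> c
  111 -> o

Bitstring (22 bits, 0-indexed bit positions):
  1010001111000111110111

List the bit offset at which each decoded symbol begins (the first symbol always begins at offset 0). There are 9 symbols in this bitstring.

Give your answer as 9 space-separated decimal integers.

Answer: 0 2 4 6 9 11 13 16 19

Derivation:
Bit 0: prefix='1' (no match yet)
Bit 1: prefix='10' -> emit 'j', reset
Bit 2: prefix='1' (no match yet)
Bit 3: prefix='10' -> emit 'j', reset
Bit 4: prefix='0' (no match yet)
Bit 5: prefix='00' -> emit 'i', reset
Bit 6: prefix='1' (no match yet)
Bit 7: prefix='11' (no match yet)
Bit 8: prefix='111' -> emit 'o', reset
Bit 9: prefix='1' (no match yet)
Bit 10: prefix='10' -> emit 'j', reset
Bit 11: prefix='0' (no match yet)
Bit 12: prefix='00' -> emit 'i', reset
Bit 13: prefix='1' (no match yet)
Bit 14: prefix='11' (no match yet)
Bit 15: prefix='111' -> emit 'o', reset
Bit 16: prefix='1' (no match yet)
Bit 17: prefix='11' (no match yet)
Bit 18: prefix='110' -> emit 'c', reset
Bit 19: prefix='1' (no match yet)
Bit 20: prefix='11' (no match yet)
Bit 21: prefix='111' -> emit 'o', reset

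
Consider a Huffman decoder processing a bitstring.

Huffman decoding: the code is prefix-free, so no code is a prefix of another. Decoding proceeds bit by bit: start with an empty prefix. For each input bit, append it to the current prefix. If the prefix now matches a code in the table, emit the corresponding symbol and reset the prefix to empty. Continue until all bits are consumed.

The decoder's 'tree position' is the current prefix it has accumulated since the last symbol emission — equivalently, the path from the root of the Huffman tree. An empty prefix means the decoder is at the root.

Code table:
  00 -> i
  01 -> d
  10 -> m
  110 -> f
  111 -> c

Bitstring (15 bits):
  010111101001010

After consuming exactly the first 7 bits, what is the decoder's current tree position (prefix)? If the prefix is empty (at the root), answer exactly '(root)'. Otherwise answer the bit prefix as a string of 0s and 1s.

Answer: (root)

Derivation:
Bit 0: prefix='0' (no match yet)
Bit 1: prefix='01' -> emit 'd', reset
Bit 2: prefix='0' (no match yet)
Bit 3: prefix='01' -> emit 'd', reset
Bit 4: prefix='1' (no match yet)
Bit 5: prefix='11' (no match yet)
Bit 6: prefix='111' -> emit 'c', reset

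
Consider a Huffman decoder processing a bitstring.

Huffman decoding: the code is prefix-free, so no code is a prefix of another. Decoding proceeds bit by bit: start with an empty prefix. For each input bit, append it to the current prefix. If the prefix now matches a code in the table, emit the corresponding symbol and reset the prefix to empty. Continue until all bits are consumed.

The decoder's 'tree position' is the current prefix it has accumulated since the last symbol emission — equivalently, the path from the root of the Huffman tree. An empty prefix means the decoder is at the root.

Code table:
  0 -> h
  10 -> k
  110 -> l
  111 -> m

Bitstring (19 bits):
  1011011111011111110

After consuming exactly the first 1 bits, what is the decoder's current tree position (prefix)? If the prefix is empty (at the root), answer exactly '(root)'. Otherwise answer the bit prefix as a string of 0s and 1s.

Bit 0: prefix='1' (no match yet)

Answer: 1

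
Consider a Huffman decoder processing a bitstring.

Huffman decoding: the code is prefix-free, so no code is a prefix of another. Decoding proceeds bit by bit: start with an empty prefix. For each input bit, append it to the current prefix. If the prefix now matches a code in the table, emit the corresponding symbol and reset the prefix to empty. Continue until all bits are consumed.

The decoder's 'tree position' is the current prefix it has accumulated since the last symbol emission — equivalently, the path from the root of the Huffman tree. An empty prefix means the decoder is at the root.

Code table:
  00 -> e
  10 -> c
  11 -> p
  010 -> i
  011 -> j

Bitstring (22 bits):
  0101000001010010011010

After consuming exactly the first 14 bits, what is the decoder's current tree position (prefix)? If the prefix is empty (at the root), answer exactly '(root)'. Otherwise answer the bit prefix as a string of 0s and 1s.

Answer: 0

Derivation:
Bit 0: prefix='0' (no match yet)
Bit 1: prefix='01' (no match yet)
Bit 2: prefix='010' -> emit 'i', reset
Bit 3: prefix='1' (no match yet)
Bit 4: prefix='10' -> emit 'c', reset
Bit 5: prefix='0' (no match yet)
Bit 6: prefix='00' -> emit 'e', reset
Bit 7: prefix='0' (no match yet)
Bit 8: prefix='00' -> emit 'e', reset
Bit 9: prefix='1' (no match yet)
Bit 10: prefix='10' -> emit 'c', reset
Bit 11: prefix='1' (no match yet)
Bit 12: prefix='10' -> emit 'c', reset
Bit 13: prefix='0' (no match yet)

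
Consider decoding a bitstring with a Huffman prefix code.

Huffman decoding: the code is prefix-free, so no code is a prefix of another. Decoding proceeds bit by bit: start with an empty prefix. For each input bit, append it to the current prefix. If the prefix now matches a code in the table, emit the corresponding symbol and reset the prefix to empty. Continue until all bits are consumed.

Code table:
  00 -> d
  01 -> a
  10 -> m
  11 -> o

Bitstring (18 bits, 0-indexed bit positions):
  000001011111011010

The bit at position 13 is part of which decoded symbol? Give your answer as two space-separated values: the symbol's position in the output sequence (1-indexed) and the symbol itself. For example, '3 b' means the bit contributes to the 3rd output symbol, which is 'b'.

Answer: 7 a

Derivation:
Bit 0: prefix='0' (no match yet)
Bit 1: prefix='00' -> emit 'd', reset
Bit 2: prefix='0' (no match yet)
Bit 3: prefix='00' -> emit 'd', reset
Bit 4: prefix='0' (no match yet)
Bit 5: prefix='01' -> emit 'a', reset
Bit 6: prefix='0' (no match yet)
Bit 7: prefix='01' -> emit 'a', reset
Bit 8: prefix='1' (no match yet)
Bit 9: prefix='11' -> emit 'o', reset
Bit 10: prefix='1' (no match yet)
Bit 11: prefix='11' -> emit 'o', reset
Bit 12: prefix='0' (no match yet)
Bit 13: prefix='01' -> emit 'a', reset
Bit 14: prefix='1' (no match yet)
Bit 15: prefix='10' -> emit 'm', reset
Bit 16: prefix='1' (no match yet)
Bit 17: prefix='10' -> emit 'm', reset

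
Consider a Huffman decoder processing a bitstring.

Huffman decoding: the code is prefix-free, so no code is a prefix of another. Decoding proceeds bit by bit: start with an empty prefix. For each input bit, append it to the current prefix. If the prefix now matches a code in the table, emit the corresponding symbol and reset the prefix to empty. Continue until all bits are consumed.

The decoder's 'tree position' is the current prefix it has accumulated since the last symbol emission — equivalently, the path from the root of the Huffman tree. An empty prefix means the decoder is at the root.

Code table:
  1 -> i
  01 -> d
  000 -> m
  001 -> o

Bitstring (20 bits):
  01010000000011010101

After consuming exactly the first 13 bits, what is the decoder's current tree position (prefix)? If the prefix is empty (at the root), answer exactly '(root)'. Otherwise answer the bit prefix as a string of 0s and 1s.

Answer: (root)

Derivation:
Bit 0: prefix='0' (no match yet)
Bit 1: prefix='01' -> emit 'd', reset
Bit 2: prefix='0' (no match yet)
Bit 3: prefix='01' -> emit 'd', reset
Bit 4: prefix='0' (no match yet)
Bit 5: prefix='00' (no match yet)
Bit 6: prefix='000' -> emit 'm', reset
Bit 7: prefix='0' (no match yet)
Bit 8: prefix='00' (no match yet)
Bit 9: prefix='000' -> emit 'm', reset
Bit 10: prefix='0' (no match yet)
Bit 11: prefix='00' (no match yet)
Bit 12: prefix='001' -> emit 'o', reset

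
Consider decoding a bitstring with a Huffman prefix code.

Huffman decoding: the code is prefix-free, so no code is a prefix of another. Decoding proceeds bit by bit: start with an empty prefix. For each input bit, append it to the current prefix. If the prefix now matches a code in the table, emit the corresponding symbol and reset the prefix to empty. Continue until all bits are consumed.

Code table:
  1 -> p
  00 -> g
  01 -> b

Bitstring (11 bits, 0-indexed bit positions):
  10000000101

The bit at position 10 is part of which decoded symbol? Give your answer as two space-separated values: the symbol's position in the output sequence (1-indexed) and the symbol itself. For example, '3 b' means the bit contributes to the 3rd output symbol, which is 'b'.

Bit 0: prefix='1' -> emit 'p', reset
Bit 1: prefix='0' (no match yet)
Bit 2: prefix='00' -> emit 'g', reset
Bit 3: prefix='0' (no match yet)
Bit 4: prefix='00' -> emit 'g', reset
Bit 5: prefix='0' (no match yet)
Bit 6: prefix='00' -> emit 'g', reset
Bit 7: prefix='0' (no match yet)
Bit 8: prefix='01' -> emit 'b', reset
Bit 9: prefix='0' (no match yet)
Bit 10: prefix='01' -> emit 'b', reset

Answer: 6 b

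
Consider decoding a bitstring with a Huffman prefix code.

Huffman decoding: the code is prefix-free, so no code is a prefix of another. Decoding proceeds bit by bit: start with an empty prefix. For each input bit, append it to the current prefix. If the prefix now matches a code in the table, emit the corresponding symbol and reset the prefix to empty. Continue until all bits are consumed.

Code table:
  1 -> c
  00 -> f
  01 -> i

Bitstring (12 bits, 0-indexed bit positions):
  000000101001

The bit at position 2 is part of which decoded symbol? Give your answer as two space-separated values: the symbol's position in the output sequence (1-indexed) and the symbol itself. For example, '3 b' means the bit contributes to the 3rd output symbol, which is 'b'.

Answer: 2 f

Derivation:
Bit 0: prefix='0' (no match yet)
Bit 1: prefix='00' -> emit 'f', reset
Bit 2: prefix='0' (no match yet)
Bit 3: prefix='00' -> emit 'f', reset
Bit 4: prefix='0' (no match yet)
Bit 5: prefix='00' -> emit 'f', reset
Bit 6: prefix='1' -> emit 'c', reset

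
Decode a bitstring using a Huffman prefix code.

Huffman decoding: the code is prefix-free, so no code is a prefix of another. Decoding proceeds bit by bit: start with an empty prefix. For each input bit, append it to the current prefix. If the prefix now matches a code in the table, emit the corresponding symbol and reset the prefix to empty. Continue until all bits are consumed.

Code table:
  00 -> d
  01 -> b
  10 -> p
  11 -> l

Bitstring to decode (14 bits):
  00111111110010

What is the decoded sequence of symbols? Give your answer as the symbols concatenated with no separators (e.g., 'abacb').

Bit 0: prefix='0' (no match yet)
Bit 1: prefix='00' -> emit 'd', reset
Bit 2: prefix='1' (no match yet)
Bit 3: prefix='11' -> emit 'l', reset
Bit 4: prefix='1' (no match yet)
Bit 5: prefix='11' -> emit 'l', reset
Bit 6: prefix='1' (no match yet)
Bit 7: prefix='11' -> emit 'l', reset
Bit 8: prefix='1' (no match yet)
Bit 9: prefix='11' -> emit 'l', reset
Bit 10: prefix='0' (no match yet)
Bit 11: prefix='00' -> emit 'd', reset
Bit 12: prefix='1' (no match yet)
Bit 13: prefix='10' -> emit 'p', reset

Answer: dlllldp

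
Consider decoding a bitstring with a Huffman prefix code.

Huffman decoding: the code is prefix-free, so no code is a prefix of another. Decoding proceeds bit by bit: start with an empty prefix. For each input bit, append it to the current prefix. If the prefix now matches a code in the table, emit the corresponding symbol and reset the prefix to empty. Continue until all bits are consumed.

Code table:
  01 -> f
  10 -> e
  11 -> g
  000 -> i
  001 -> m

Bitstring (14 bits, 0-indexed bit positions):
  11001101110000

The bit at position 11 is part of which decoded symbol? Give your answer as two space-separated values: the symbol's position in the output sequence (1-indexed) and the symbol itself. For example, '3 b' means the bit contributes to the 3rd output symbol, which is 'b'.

Bit 0: prefix='1' (no match yet)
Bit 1: prefix='11' -> emit 'g', reset
Bit 2: prefix='0' (no match yet)
Bit 3: prefix='00' (no match yet)
Bit 4: prefix='001' -> emit 'm', reset
Bit 5: prefix='1' (no match yet)
Bit 6: prefix='10' -> emit 'e', reset
Bit 7: prefix='1' (no match yet)
Bit 8: prefix='11' -> emit 'g', reset
Bit 9: prefix='1' (no match yet)
Bit 10: prefix='10' -> emit 'e', reset
Bit 11: prefix='0' (no match yet)
Bit 12: prefix='00' (no match yet)
Bit 13: prefix='000' -> emit 'i', reset

Answer: 6 i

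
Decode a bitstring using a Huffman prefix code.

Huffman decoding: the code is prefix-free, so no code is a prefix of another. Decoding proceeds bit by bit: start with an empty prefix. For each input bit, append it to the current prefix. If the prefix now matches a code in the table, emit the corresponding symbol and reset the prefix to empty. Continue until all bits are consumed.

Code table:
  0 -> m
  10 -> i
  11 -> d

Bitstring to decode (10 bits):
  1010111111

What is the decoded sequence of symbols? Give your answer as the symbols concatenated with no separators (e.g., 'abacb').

Answer: iiddd

Derivation:
Bit 0: prefix='1' (no match yet)
Bit 1: prefix='10' -> emit 'i', reset
Bit 2: prefix='1' (no match yet)
Bit 3: prefix='10' -> emit 'i', reset
Bit 4: prefix='1' (no match yet)
Bit 5: prefix='11' -> emit 'd', reset
Bit 6: prefix='1' (no match yet)
Bit 7: prefix='11' -> emit 'd', reset
Bit 8: prefix='1' (no match yet)
Bit 9: prefix='11' -> emit 'd', reset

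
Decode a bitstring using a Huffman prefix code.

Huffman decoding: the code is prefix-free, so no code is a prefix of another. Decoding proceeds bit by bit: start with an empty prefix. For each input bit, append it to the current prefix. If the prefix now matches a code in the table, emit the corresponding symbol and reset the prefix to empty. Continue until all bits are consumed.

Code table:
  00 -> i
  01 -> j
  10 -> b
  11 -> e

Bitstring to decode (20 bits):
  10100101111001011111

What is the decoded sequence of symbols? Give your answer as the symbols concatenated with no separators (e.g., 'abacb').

Answer: bbjjebjjee

Derivation:
Bit 0: prefix='1' (no match yet)
Bit 1: prefix='10' -> emit 'b', reset
Bit 2: prefix='1' (no match yet)
Bit 3: prefix='10' -> emit 'b', reset
Bit 4: prefix='0' (no match yet)
Bit 5: prefix='01' -> emit 'j', reset
Bit 6: prefix='0' (no match yet)
Bit 7: prefix='01' -> emit 'j', reset
Bit 8: prefix='1' (no match yet)
Bit 9: prefix='11' -> emit 'e', reset
Bit 10: prefix='1' (no match yet)
Bit 11: prefix='10' -> emit 'b', reset
Bit 12: prefix='0' (no match yet)
Bit 13: prefix='01' -> emit 'j', reset
Bit 14: prefix='0' (no match yet)
Bit 15: prefix='01' -> emit 'j', reset
Bit 16: prefix='1' (no match yet)
Bit 17: prefix='11' -> emit 'e', reset
Bit 18: prefix='1' (no match yet)
Bit 19: prefix='11' -> emit 'e', reset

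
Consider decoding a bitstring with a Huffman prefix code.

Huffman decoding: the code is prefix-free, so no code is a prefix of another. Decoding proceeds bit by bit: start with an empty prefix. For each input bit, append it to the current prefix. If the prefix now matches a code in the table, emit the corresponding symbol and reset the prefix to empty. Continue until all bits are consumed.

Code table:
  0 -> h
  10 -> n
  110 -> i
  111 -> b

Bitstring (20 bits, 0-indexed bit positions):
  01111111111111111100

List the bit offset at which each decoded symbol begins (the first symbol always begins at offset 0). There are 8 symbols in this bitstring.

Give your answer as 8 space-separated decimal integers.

Bit 0: prefix='0' -> emit 'h', reset
Bit 1: prefix='1' (no match yet)
Bit 2: prefix='11' (no match yet)
Bit 3: prefix='111' -> emit 'b', reset
Bit 4: prefix='1' (no match yet)
Bit 5: prefix='11' (no match yet)
Bit 6: prefix='111' -> emit 'b', reset
Bit 7: prefix='1' (no match yet)
Bit 8: prefix='11' (no match yet)
Bit 9: prefix='111' -> emit 'b', reset
Bit 10: prefix='1' (no match yet)
Bit 11: prefix='11' (no match yet)
Bit 12: prefix='111' -> emit 'b', reset
Bit 13: prefix='1' (no match yet)
Bit 14: prefix='11' (no match yet)
Bit 15: prefix='111' -> emit 'b', reset
Bit 16: prefix='1' (no match yet)
Bit 17: prefix='11' (no match yet)
Bit 18: prefix='110' -> emit 'i', reset
Bit 19: prefix='0' -> emit 'h', reset

Answer: 0 1 4 7 10 13 16 19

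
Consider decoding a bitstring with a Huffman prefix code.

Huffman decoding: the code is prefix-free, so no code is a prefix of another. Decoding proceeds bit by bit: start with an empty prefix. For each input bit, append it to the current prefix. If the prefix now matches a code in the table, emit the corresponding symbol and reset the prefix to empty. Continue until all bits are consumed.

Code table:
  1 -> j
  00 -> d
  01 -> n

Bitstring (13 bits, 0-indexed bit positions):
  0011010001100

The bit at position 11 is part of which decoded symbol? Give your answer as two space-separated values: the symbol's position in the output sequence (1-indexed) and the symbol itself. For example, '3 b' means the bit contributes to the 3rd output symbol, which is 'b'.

Bit 0: prefix='0' (no match yet)
Bit 1: prefix='00' -> emit 'd', reset
Bit 2: prefix='1' -> emit 'j', reset
Bit 3: prefix='1' -> emit 'j', reset
Bit 4: prefix='0' (no match yet)
Bit 5: prefix='01' -> emit 'n', reset
Bit 6: prefix='0' (no match yet)
Bit 7: prefix='00' -> emit 'd', reset
Bit 8: prefix='0' (no match yet)
Bit 9: prefix='01' -> emit 'n', reset
Bit 10: prefix='1' -> emit 'j', reset
Bit 11: prefix='0' (no match yet)
Bit 12: prefix='00' -> emit 'd', reset

Answer: 8 d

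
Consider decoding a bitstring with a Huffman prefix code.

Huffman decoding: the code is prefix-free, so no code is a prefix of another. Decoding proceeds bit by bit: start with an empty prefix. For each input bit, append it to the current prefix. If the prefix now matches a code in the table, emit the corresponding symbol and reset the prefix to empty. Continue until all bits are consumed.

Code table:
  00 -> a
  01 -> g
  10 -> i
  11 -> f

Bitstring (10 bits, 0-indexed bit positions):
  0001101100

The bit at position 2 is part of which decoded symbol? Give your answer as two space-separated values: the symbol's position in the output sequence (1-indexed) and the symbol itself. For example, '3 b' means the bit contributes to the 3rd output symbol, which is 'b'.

Bit 0: prefix='0' (no match yet)
Bit 1: prefix='00' -> emit 'a', reset
Bit 2: prefix='0' (no match yet)
Bit 3: prefix='01' -> emit 'g', reset
Bit 4: prefix='1' (no match yet)
Bit 5: prefix='10' -> emit 'i', reset
Bit 6: prefix='1' (no match yet)

Answer: 2 g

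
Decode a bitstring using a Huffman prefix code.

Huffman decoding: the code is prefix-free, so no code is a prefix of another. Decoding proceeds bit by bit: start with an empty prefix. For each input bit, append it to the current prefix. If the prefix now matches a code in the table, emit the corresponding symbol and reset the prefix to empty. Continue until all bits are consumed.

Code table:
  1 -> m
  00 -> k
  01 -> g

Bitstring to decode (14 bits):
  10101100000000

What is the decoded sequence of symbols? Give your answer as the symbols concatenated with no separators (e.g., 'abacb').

Bit 0: prefix='1' -> emit 'm', reset
Bit 1: prefix='0' (no match yet)
Bit 2: prefix='01' -> emit 'g', reset
Bit 3: prefix='0' (no match yet)
Bit 4: prefix='01' -> emit 'g', reset
Bit 5: prefix='1' -> emit 'm', reset
Bit 6: prefix='0' (no match yet)
Bit 7: prefix='00' -> emit 'k', reset
Bit 8: prefix='0' (no match yet)
Bit 9: prefix='00' -> emit 'k', reset
Bit 10: prefix='0' (no match yet)
Bit 11: prefix='00' -> emit 'k', reset
Bit 12: prefix='0' (no match yet)
Bit 13: prefix='00' -> emit 'k', reset

Answer: mggmkkkk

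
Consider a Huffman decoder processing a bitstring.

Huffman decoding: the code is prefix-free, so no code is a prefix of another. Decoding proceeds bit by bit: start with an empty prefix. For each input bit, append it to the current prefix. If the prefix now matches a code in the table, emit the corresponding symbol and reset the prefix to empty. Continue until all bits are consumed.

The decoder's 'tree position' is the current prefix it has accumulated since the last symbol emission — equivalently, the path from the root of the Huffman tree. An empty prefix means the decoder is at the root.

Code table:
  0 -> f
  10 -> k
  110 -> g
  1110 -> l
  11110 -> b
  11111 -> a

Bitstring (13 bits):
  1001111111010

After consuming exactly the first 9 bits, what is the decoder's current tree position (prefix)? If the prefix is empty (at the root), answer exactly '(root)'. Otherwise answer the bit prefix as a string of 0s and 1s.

Bit 0: prefix='1' (no match yet)
Bit 1: prefix='10' -> emit 'k', reset
Bit 2: prefix='0' -> emit 'f', reset
Bit 3: prefix='1' (no match yet)
Bit 4: prefix='11' (no match yet)
Bit 5: prefix='111' (no match yet)
Bit 6: prefix='1111' (no match yet)
Bit 7: prefix='11111' -> emit 'a', reset
Bit 8: prefix='1' (no match yet)

Answer: 1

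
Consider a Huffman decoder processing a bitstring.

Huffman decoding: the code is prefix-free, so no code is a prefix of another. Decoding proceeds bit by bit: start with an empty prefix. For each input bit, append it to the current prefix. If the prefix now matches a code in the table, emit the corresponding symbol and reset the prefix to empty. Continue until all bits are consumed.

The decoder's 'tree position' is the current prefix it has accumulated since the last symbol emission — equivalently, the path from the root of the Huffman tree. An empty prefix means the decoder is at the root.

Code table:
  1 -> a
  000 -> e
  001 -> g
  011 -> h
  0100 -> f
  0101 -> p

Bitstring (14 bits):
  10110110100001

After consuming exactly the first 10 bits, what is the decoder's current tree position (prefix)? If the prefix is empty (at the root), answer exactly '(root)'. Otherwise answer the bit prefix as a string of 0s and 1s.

Answer: 010

Derivation:
Bit 0: prefix='1' -> emit 'a', reset
Bit 1: prefix='0' (no match yet)
Bit 2: prefix='01' (no match yet)
Bit 3: prefix='011' -> emit 'h', reset
Bit 4: prefix='0' (no match yet)
Bit 5: prefix='01' (no match yet)
Bit 6: prefix='011' -> emit 'h', reset
Bit 7: prefix='0' (no match yet)
Bit 8: prefix='01' (no match yet)
Bit 9: prefix='010' (no match yet)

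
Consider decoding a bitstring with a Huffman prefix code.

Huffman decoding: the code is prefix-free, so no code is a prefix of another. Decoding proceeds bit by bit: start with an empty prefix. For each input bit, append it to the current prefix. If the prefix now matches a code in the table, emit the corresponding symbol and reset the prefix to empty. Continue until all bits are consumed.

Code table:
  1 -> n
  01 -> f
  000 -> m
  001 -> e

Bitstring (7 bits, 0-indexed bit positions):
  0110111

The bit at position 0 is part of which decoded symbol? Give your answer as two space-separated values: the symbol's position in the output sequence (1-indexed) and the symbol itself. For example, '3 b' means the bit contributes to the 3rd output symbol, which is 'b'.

Bit 0: prefix='0' (no match yet)
Bit 1: prefix='01' -> emit 'f', reset
Bit 2: prefix='1' -> emit 'n', reset
Bit 3: prefix='0' (no match yet)
Bit 4: prefix='01' -> emit 'f', reset

Answer: 1 f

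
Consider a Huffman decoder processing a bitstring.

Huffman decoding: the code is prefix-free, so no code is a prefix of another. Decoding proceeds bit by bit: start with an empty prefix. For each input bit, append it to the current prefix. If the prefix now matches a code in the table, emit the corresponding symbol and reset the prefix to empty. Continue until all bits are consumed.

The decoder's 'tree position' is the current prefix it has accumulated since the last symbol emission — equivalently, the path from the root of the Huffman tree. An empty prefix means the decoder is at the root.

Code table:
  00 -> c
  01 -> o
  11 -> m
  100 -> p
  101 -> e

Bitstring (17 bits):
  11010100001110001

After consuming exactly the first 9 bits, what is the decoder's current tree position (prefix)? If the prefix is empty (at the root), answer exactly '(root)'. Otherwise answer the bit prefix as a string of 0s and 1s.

Answer: 0

Derivation:
Bit 0: prefix='1' (no match yet)
Bit 1: prefix='11' -> emit 'm', reset
Bit 2: prefix='0' (no match yet)
Bit 3: prefix='01' -> emit 'o', reset
Bit 4: prefix='0' (no match yet)
Bit 5: prefix='01' -> emit 'o', reset
Bit 6: prefix='0' (no match yet)
Bit 7: prefix='00' -> emit 'c', reset
Bit 8: prefix='0' (no match yet)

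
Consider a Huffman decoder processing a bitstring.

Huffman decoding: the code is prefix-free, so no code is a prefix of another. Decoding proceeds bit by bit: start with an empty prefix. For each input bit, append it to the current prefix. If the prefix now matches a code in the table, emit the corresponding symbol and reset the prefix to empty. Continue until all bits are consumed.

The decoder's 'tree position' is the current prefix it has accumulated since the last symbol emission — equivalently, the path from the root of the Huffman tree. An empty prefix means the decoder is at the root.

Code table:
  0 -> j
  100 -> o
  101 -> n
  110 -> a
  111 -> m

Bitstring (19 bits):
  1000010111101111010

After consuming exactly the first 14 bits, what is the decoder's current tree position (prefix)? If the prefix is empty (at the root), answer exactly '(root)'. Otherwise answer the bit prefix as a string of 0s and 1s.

Bit 0: prefix='1' (no match yet)
Bit 1: prefix='10' (no match yet)
Bit 2: prefix='100' -> emit 'o', reset
Bit 3: prefix='0' -> emit 'j', reset
Bit 4: prefix='0' -> emit 'j', reset
Bit 5: prefix='1' (no match yet)
Bit 6: prefix='10' (no match yet)
Bit 7: prefix='101' -> emit 'n', reset
Bit 8: prefix='1' (no match yet)
Bit 9: prefix='11' (no match yet)
Bit 10: prefix='111' -> emit 'm', reset
Bit 11: prefix='0' -> emit 'j', reset
Bit 12: prefix='1' (no match yet)
Bit 13: prefix='11' (no match yet)

Answer: 11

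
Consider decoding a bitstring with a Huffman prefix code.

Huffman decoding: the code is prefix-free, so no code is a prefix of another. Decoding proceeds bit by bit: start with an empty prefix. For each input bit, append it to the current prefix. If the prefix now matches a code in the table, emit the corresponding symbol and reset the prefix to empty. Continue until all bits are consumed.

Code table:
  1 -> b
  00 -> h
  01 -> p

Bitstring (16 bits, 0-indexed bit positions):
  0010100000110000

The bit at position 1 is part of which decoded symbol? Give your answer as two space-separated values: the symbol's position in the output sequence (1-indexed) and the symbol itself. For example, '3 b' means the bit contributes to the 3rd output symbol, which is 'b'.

Answer: 1 h

Derivation:
Bit 0: prefix='0' (no match yet)
Bit 1: prefix='00' -> emit 'h', reset
Bit 2: prefix='1' -> emit 'b', reset
Bit 3: prefix='0' (no match yet)
Bit 4: prefix='01' -> emit 'p', reset
Bit 5: prefix='0' (no match yet)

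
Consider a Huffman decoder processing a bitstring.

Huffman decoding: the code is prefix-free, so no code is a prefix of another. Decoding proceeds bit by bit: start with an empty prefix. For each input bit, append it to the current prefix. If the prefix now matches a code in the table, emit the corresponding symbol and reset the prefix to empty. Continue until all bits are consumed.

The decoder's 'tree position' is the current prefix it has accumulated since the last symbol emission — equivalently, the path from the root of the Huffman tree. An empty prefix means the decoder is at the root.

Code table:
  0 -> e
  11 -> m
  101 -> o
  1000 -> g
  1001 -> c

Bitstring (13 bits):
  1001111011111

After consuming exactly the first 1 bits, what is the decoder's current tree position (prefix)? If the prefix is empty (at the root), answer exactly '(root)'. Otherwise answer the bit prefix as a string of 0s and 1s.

Answer: 1

Derivation:
Bit 0: prefix='1' (no match yet)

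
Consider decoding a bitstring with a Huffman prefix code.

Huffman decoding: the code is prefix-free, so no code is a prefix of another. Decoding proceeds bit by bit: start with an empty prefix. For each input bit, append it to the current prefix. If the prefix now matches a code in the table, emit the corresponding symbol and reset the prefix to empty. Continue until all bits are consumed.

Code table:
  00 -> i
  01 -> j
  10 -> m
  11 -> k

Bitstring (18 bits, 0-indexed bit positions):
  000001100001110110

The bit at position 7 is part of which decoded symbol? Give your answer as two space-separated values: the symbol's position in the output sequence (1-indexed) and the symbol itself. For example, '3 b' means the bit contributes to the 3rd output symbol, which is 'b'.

Answer: 4 m

Derivation:
Bit 0: prefix='0' (no match yet)
Bit 1: prefix='00' -> emit 'i', reset
Bit 2: prefix='0' (no match yet)
Bit 3: prefix='00' -> emit 'i', reset
Bit 4: prefix='0' (no match yet)
Bit 5: prefix='01' -> emit 'j', reset
Bit 6: prefix='1' (no match yet)
Bit 7: prefix='10' -> emit 'm', reset
Bit 8: prefix='0' (no match yet)
Bit 9: prefix='00' -> emit 'i', reset
Bit 10: prefix='0' (no match yet)
Bit 11: prefix='01' -> emit 'j', reset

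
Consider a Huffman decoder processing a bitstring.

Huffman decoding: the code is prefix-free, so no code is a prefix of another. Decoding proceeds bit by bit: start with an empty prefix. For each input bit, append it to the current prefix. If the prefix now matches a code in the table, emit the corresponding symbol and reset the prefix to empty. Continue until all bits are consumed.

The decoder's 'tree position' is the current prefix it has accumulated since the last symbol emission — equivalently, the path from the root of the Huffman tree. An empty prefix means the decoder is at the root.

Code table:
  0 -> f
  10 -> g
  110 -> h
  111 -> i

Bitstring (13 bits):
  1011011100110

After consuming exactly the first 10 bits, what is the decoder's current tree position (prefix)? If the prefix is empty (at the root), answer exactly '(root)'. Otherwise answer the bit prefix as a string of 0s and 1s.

Bit 0: prefix='1' (no match yet)
Bit 1: prefix='10' -> emit 'g', reset
Bit 2: prefix='1' (no match yet)
Bit 3: prefix='11' (no match yet)
Bit 4: prefix='110' -> emit 'h', reset
Bit 5: prefix='1' (no match yet)
Bit 6: prefix='11' (no match yet)
Bit 7: prefix='111' -> emit 'i', reset
Bit 8: prefix='0' -> emit 'f', reset
Bit 9: prefix='0' -> emit 'f', reset

Answer: (root)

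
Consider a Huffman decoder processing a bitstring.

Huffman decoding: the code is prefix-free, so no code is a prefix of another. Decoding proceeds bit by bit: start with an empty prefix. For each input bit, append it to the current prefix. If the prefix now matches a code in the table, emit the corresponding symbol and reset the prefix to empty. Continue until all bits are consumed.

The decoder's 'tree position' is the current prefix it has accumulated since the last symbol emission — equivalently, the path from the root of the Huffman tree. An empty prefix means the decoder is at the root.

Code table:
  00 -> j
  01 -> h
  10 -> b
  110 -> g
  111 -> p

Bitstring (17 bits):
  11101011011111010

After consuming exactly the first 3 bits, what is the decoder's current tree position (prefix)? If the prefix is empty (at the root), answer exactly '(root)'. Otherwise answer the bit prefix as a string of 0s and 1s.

Answer: (root)

Derivation:
Bit 0: prefix='1' (no match yet)
Bit 1: prefix='11' (no match yet)
Bit 2: prefix='111' -> emit 'p', reset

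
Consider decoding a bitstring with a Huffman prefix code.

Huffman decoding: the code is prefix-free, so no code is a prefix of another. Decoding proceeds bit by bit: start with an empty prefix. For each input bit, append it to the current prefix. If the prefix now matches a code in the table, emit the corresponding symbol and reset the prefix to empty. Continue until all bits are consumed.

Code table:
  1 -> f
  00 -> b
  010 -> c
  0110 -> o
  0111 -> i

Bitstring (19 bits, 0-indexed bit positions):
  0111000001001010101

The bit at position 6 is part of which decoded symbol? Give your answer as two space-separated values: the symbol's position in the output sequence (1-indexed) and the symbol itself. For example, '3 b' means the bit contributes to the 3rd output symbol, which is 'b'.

Bit 0: prefix='0' (no match yet)
Bit 1: prefix='01' (no match yet)
Bit 2: prefix='011' (no match yet)
Bit 3: prefix='0111' -> emit 'i', reset
Bit 4: prefix='0' (no match yet)
Bit 5: prefix='00' -> emit 'b', reset
Bit 6: prefix='0' (no match yet)
Bit 7: prefix='00' -> emit 'b', reset
Bit 8: prefix='0' (no match yet)
Bit 9: prefix='01' (no match yet)
Bit 10: prefix='010' -> emit 'c', reset

Answer: 3 b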